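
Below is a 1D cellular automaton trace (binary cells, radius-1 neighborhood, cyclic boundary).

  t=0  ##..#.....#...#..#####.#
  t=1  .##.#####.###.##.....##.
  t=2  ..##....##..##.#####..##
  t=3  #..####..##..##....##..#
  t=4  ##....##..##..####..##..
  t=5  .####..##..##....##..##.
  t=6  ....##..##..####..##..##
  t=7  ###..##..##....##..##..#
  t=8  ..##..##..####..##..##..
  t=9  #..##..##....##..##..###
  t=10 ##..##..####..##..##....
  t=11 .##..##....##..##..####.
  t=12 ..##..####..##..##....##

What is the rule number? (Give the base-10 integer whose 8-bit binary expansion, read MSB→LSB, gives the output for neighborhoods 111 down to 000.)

  [7] ### => .  t=0,i=0
  [6] ##. => #  t=0,i=1
  [5] #.# => #  t=0,i=22
  [4] #.. => #  t=0,i=2
  [3] .## => .  t=0,i=17
  [2] .#. => #  t=0,i=4
  [1] ..# => .  t=0,i=3
  [0] ... => #  t=0,i=6
  bits 01110101 = 117

117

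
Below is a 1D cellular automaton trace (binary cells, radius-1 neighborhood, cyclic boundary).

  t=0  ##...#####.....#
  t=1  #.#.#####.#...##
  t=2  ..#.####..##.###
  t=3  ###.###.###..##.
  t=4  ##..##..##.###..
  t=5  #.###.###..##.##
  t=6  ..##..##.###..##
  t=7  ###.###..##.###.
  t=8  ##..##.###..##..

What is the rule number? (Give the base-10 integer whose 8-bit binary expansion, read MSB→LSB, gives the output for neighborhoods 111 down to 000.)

  ###|#  b7=1 t=0,i=0
  ##.|.  b6=0 t=0,i=1
  #.#|.  b5=0 t=1,i=1
  #..|#  b4=1 t=0,i=2
  .##|#  b3=1 t=0,i=5
  .#.|#  b2=1 t=1,i=2
  ..#|#  b1=1 t=0,i=4
  ...|.  b0=0 t=0,i=3
  bits 10011110 = 158

158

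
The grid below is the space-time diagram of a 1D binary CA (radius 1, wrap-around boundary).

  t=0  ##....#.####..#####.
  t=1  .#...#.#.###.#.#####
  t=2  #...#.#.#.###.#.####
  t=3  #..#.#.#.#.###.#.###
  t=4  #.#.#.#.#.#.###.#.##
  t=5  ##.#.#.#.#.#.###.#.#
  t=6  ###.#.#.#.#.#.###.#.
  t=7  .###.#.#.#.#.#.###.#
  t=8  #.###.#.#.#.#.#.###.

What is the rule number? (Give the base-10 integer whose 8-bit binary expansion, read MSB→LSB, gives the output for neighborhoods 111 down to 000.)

  ### -> #   bit 7 = 1  t=0,i=9
  ##. -> #   bit 6 = 1  t=0,i=1
  #.# -> #   bit 5 = 1  t=0,i=7
  #.. -> .   bit 4 = 0  t=0,i=2
  .## -> .   bit 3 = 0  t=0,i=0
  .#. -> .   bit 2 = 0  t=0,i=6
  ..# -> #   bit 1 = 1  t=0,i=5
  ... -> .   bit 0 = 0  t=0,i=3
  bits 11100010 = 226

226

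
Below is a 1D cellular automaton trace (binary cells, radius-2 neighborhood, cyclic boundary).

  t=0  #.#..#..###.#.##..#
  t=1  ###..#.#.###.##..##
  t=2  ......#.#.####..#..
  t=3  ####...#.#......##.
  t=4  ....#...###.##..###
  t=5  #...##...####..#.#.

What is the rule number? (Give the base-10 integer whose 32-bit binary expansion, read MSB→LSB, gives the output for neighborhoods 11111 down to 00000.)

  #####|.  b31=0 t=1,i=0
  ####.|.  b30=0 t=1,i=1
  ###.#|#  b29=1 t=0,i=10
  ###..|.  b28=0 t=1,i=2
  ##.##|#  b27=1 t=1,i=12
  ##.#.|#  b26=1 t=0,i=1
  ##..#|.  b25=0 t=0,i=16
  ##...|#  b24=1 t=3,i=4
  #.###|.  b23=0 t=1,i=9
  #.##.|#  b22=1 t=0,i=14
  #.#.#|.  b21=0 t=0,i=12
  #.#..|#  b20=1 t=0,i=2
  #..##|#  b19=1 t=0,i=7
  #..#.|.  b18=0 t=0,i=4
  #...#|.  b17=0 t=3,i=5
  #....|.  b16=0 t=2,i=18
  .####|.  b15=0 t=1,i=18
  .###.|#  b14=1 t=0,i=9
  .##.#|#  b13=1 t=0,i=0
  .##..|.  b12=0 t=0,i=15
  .#.##|#  b11=1 t=0,i=13
  .#.#.|#  b10=1 t=1,i=6
  .#..#|.  b9=0 t=0,i=3
  .#...|#  b8=1 t=2,i=17
  ..###|.  b7=0 t=0,i=8
  ..##.|#  b6=1 t=0,i=18
  ..#.#|.  b5=0 t=1,i=5
  ..#..|#  b4=1 t=0,i=5
  ...##|.  b3=0 t=3,i=15
  ...#.|.  b2=0 t=2,i=5
  ....#|.  b1=0 t=2,i=4
  .....|#  b0=1 t=2,i=0
  bits 00101101010110000110110101010001 = 760769873

760769873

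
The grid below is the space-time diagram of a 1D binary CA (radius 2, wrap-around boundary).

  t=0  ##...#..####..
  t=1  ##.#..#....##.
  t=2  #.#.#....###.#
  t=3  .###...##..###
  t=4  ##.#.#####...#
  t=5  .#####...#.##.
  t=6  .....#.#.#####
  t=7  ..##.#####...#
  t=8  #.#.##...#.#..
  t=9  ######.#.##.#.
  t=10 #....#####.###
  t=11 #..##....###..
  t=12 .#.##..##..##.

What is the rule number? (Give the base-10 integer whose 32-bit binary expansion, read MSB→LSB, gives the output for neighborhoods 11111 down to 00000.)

  [31] ##### => .  t=4,i=7
  [30] ####. => .  t=0,i=10
  [29] ###.# => #  t=2,i=11
  [28] ###.. => #  t=0,i=11
  [27] ##.## => #  t=1,i=13
  [26] ##.#. => #  t=1,i=2
  [25] ##..# => #  t=0,i=12
  [24] ##... => .  t=0,i=2
  [23] #.### => #  t=3,i=1
  [22] #.##. => #  t=1,i=0
  [21] #.#.# => #  t=2,i=2
  [20] #.#.. => .  t=1,i=3
  [19] #..## => .  t=0,i=7
  [18] #..#. => .  t=1,i=5
  [17] #...# => #  t=0,i=3
  [16] #.... => .  t=1,i=8
  [15] .#### => .  t=0,i=9
  [14] .###. => .  t=2,i=10
  [13] .##.# => .  t=1,i=1
  [12] .##.. => #  t=0,i=1
  [11] .#.## => #  t=4,i=4
  [10] .#.#. => #  t=2,i=3
  [9] .#..# => #  t=0,i=6
  [8] .#... => .  t=1,i=7
  [7] ..### => .  t=0,i=8
  [6] ..##. => #  t=0,i=0
  [5] ..#.# => #  t=5,i=9
  [4] ..#.. => .  t=0,i=5
  [3] ...## => #  t=1,i=10
  [2] ...#. => .  t=0,i=4
  [1] ....# => #  t=1,i=9
  [0] ..... => #  t=6,i=2
  bits 00111110111000100001111001101011 = 1055006315

1055006315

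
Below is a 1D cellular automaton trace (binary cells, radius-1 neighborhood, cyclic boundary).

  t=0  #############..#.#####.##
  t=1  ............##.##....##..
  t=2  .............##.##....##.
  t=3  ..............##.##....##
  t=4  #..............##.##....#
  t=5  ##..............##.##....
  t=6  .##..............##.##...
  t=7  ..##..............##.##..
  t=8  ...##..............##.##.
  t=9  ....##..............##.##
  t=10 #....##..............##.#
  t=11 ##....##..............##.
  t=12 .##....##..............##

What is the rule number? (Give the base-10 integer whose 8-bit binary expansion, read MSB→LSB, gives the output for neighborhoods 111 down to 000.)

116

  ###|.  b7=0 t=0,i=0
  ##.|#  b6=1 t=0,i=12
  #.#|#  b5=1 t=0,i=16
  #..|#  b4=1 t=0,i=13
  .##|.  b3=0 t=0,i=17
  .#.|#  b2=1 t=0,i=15
  ..#|.  b1=0 t=0,i=14
  ...|.  b0=0 t=1,i=0
  bits 01110100 = 116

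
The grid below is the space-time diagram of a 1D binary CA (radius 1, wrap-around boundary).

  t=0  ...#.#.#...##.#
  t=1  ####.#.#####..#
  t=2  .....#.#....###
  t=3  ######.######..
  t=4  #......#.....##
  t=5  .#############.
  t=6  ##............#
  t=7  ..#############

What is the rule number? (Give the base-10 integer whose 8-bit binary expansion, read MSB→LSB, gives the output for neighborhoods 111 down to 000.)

  ###|.  b7=0 t=1,i=0
  ##.|.  b6=0 t=0,i=12
  #.#|.  b5=0 t=0,i=4
  #..|#  b4=1 t=0,i=0
  .##|#  b3=1 t=0,i=11
  .#.|#  b2=1 t=0,i=3
  ..#|#  b1=1 t=0,i=2
  ...|#  b0=1 t=0,i=1
  bits 00011111 = 31

31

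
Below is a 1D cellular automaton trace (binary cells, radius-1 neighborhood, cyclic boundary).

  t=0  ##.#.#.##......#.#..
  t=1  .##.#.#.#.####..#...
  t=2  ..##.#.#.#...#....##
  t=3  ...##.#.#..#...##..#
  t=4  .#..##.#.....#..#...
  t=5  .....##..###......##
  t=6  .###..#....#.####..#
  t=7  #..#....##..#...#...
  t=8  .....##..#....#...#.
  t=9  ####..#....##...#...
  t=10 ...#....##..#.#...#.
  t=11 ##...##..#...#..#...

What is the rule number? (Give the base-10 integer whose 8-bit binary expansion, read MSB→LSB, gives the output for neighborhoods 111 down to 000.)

97

  ### -> .   bit 7 = 0  t=1,i=11
  ##. -> #   bit 6 = 1  t=0,i=1
  #.# -> #   bit 5 = 1  t=0,i=2
  #.. -> .   bit 4 = 0  t=0,i=9
  .## -> .   bit 3 = 0  t=0,i=0
  .#. -> .   bit 2 = 0  t=0,i=3
  ..# -> .   bit 1 = 0  t=0,i=14
  ... -> #   bit 0 = 1  t=0,i=10
  bits 01100001 = 97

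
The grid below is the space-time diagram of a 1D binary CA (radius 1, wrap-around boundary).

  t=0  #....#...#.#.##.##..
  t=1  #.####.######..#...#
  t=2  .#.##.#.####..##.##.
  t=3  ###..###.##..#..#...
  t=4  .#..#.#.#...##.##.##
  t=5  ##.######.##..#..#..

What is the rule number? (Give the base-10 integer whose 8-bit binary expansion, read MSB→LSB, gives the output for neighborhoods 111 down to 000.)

167

  nb ###: next=#  (t=1,i=3, bit7=1)
  nb ##.: next=.  (t=0,i=14, bit6=0)
  nb #.#: next=#  (t=0,i=10, bit5=1)
  nb #..: next=.  (t=0,i=1, bit4=0)
  nb .##: next=.  (t=0,i=13, bit3=0)
  nb .#.: next=#  (t=0,i=0, bit2=1)
  nb ..#: next=#  (t=0,i=4, bit1=1)
  nb ...: next=#  (t=0,i=2, bit0=1)
  bits 10100111 = 167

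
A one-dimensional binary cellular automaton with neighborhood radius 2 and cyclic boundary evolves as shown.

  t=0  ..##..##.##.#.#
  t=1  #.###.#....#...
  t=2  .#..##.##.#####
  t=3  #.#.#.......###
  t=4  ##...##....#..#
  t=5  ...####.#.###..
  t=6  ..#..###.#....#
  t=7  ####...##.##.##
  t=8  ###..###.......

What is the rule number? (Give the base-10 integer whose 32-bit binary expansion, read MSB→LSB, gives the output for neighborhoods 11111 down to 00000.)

3859225436

  #####|#  b31=1 t=2,i=12
  ####.|#  b30=1 t=2,i=13
  ###.#|#  b29=1 t=1,i=4
  ###..|.  b28=0 t=4,i=1
  ##.##|.  b27=0 t=0,i=8
  ##.#.|#  b26=1 t=0,i=11
  ##..#|#  b25=1 t=0,i=4
  ##...|.  b24=0 t=4,i=2
  #.###|.  b23=0 t=1,i=2
  #.##.|.  b22=0 t=0,i=9
  #.#.#|.  b21=0 t=0,i=12
  #.#..|.  b20=0 t=0,i=14
  #..##|.  b19=0 t=0,i=1
  #..#.|#  b18=1 t=6,i=1
  #...#|#  b17=1 t=1,i=13
  #....|#  b16=1 t=1,i=8
  .####|.  b15=0 t=2,i=11
  .###.|.  b14=0 t=1,i=3
  .##.#|.  b13=0 t=0,i=7
  .##..|#  b12=1 t=0,i=3
  .#.##|#  b11=1 t=1,i=1
  .#.#.|.  b10=0 t=0,i=13
  .#..#|#  b9=1 t=0,i=0
  .#...|#  b8=1 t=1,i=7
  ..###|.  b7=0 t=3,i=12
  ..##.|#  b6=1 t=0,i=2
  ..#.#|.  b5=0 t=1,i=0
  ..#..|#  b4=1 t=1,i=11
  ...##|#  b3=1 t=3,i=11
  ...#.|#  b2=1 t=1,i=10
  ....#|.  b1=0 t=1,i=9
  .....|.  b0=0 t=3,i=7
  bits 11100110000001110001101101011100 = 3859225436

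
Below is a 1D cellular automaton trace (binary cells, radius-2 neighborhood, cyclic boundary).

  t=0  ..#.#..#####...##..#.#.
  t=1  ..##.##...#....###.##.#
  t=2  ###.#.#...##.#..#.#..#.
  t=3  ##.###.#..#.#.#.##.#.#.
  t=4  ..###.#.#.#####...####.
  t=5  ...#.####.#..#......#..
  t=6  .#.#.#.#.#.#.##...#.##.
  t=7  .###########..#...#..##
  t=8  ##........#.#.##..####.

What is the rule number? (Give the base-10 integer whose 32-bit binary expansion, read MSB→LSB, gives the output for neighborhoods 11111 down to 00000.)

1319655282

  ##### -> .   bit 31 = 0  t=0,i=9
  ####. -> #   bit 30 = 1  t=0,i=10
  ###.# -> .   bit 29 = 0  t=1,i=17
  ###.. -> .   bit 28 = 0  t=0,i=11
  ##.## -> #   bit 27 = 1  t=1,i=4
  ##.#. -> #   bit 26 = 1  t=1,i=21
  ##..# -> #   bit 25 = 1  t=0,i=17
  ##... -> .   bit 24 = 0  t=0,i=12
  #.### -> #   bit 23 = 1  t=2,i=0
  #.##. -> .   bit 22 = 0  t=1,i=5
  #.#.# -> #   bit 21 = 1  t=2,i=4
  #.#.. -> .   bit 20 = 0  t=0,i=4
  #..## -> #   bit 19 = 1  t=0,i=6
  #..#. -> .   bit 18 = 0  t=0,i=18
  #...# -> .   bit 17 = 0  t=0,i=0
  #.... -> .   bit 16 = 0  t=1,i=12
  .#### -> .   bit 15 = 0  t=0,i=8
  .###. -> #   bit 14 = 1  t=1,i=16
  .##.# -> .   bit 13 = 0  t=1,i=3
  .##.. -> #   bit 12 = 1  t=0,i=16
  .#.## -> .   bit 11 = 0  t=2,i=22
  .#.#. -> #   bit 10 = 1  t=0,i=3
  .#..# -> #   bit 9 = 1  t=0,i=5
  .#... -> #   bit 8 = 1  t=0,i=22
  ..### -> .   bit 7 = 0  t=0,i=7
  ..##. -> #   bit 6 = 1  t=0,i=15
  ..#.# -> #   bit 5 = 1  t=0,i=2
  ..#.. -> #   bit 4 = 1  t=1,i=10
  ...## -> .   bit 3 = 0  t=0,i=14
  ...#. -> .   bit 2 = 0  t=0,i=1
  ....# -> #   bit 1 = 1  t=1,i=13
  ..... -> .   bit 0 = 0  t=5,i=0
  bits 01001110101010000101011101110010 = 1319655282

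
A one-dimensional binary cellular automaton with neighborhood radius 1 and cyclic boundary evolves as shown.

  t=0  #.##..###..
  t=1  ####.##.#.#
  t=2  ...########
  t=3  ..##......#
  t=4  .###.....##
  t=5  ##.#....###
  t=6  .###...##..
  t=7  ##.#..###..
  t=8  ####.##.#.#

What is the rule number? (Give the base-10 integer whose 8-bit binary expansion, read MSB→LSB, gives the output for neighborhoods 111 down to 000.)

110

  nb ###: next=.  (t=0,i=7, bit7=0)
  nb ##.: next=#  (t=0,i=3, bit6=1)
  nb #.#: next=#  (t=0,i=1, bit5=1)
  nb #..: next=.  (t=0,i=4, bit4=0)
  nb .##: next=#  (t=0,i=2, bit3=1)
  nb .#.: next=#  (t=0,i=0, bit2=1)
  nb ..#: next=#  (t=0,i=5, bit1=1)
  nb ...: next=.  (t=2,i=1, bit0=0)
  bits 01101110 = 110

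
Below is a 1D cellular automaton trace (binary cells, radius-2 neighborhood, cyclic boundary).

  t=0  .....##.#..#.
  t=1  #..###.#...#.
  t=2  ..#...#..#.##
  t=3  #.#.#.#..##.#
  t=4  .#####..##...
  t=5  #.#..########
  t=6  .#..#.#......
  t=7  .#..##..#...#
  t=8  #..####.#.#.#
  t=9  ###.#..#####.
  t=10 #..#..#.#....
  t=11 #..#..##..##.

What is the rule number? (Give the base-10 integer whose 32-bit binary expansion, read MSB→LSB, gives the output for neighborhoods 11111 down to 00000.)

  ##### -> .   bit 31 = 0  t=4,i=3
  ####. -> .   bit 30 = 0  t=4,i=4
  ###.# -> .   bit 29 = 0  t=1,i=5
  ###.. -> #   bit 28 = 1  t=4,i=5
  ##.## -> .   bit 27 = 0  t=3,i=11
  ##.#. -> #   bit 26 = 1  t=0,i=7
  ##..# -> #   bit 25 = 1  t=2,i=0
  ##... -> #   bit 24 = 1  t=4,i=10
  #.### -> #   bit 23 = 1  t=9,i=0
  #.##. -> .   bit 22 = 0  t=2,i=11
  #.#.# -> #   bit 21 = 1  t=3,i=2
  #.#.. -> .   bit 20 = 0  t=0,i=8
  #..## -> #   bit 19 = 1  t=1,i=2
  #..#. -> .   bit 18 = 0  t=0,i=10
  #...# -> #   bit 17 = 1  t=1,i=9
  #.... -> #   bit 16 = 1  t=0,i=0
  .#### -> #   bit 15 = 1  t=4,i=2
  .###. -> .   bit 14 = 0  t=1,i=4
  .##.# -> .   bit 13 = 0  t=0,i=6
  .##.. -> #   bit 12 = 1  t=2,i=12
  .#.## -> #   bit 11 = 1  t=2,i=10
  .#.#. -> #   bit 10 = 1  t=1,i=12
  .#..# -> .   bit 9 = 0  t=0,i=9
  .#... -> .   bit 8 = 0  t=0,i=12
  ..### -> .   bit 7 = 0  t=1,i=3
  ..##. -> #   bit 6 = 1  t=0,i=5
  ..#.# -> #   bit 5 = 1  t=1,i=11
  ..#.. -> #   bit 4 = 1  t=0,i=11
  ...## -> #   bit 3 = 1  t=0,i=4
  ...#. -> .   bit 2 = 0  t=1,i=10
  ....# -> #   bit 1 = 1  t=0,i=3
  ..... -> .   bit 0 = 0  t=0,i=1
  bits 00010111101010111001110001111010 = 397122682

397122682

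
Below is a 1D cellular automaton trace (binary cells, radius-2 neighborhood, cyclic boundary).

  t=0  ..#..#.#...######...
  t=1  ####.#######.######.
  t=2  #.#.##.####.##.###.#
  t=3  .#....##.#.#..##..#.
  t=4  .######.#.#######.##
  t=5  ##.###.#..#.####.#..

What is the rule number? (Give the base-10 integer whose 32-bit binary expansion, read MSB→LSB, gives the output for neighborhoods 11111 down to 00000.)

3751483390

  ##### -> #   bit 31 = 1  t=0,i=13
  ####. -> #   bit 30 = 1  t=0,i=15
  ###.# -> .   bit 29 = 0  t=1,i=3
  ###.. -> #   bit 28 = 1  t=0,i=16
  ##.## -> #   bit 27 = 1  t=1,i=4
  ##.#. -> #   bit 26 = 1  t=2,i=1
  ##..# -> #   bit 25 = 1  t=3,i=16
  ##... -> #   bit 24 = 1  t=0,i=17
  #.### -> #   bit 23 = 1  t=1,i=0
  #.##. -> .   bit 22 = 0  t=2,i=4
  #.#.# -> .   bit 21 = 0  t=2,i=2
  #.#.. -> #   bit 20 = 1  t=0,i=7
  #..## -> #   bit 19 = 1  t=3,i=13
  #..#. -> .   bit 18 = 0  t=0,i=4
  #...# -> #   bit 17 = 1  t=0,i=9
  #.... -> #   bit 16 = 1  t=0,i=18
  .#### -> .   bit 15 = 0  t=0,i=12
  .###. -> .   bit 14 = 0  t=2,i=16
  .##.# -> .   bit 13 = 0  t=2,i=0
  .##.. -> #   bit 12 = 1  t=3,i=15
  .#.## -> .   bit 11 = 0  t=2,i=3
  .#.#. -> #   bit 10 = 1  t=0,i=6
  .#..# -> #   bit 9 = 1  t=0,i=3
  .#... -> #   bit 8 = 1  t=0,i=8
  ..### -> #   bit 7 = 1  t=0,i=11
  ..##. -> #   bit 6 = 1  t=3,i=6
  ..#.# -> #   bit 5 = 1  t=0,i=5
  ..#.. -> #   bit 4 = 1  t=0,i=2
  ...## -> #   bit 3 = 1  t=0,i=10
  ...#. -> #   bit 2 = 1  t=0,i=1
  ....# -> #   bit 1 = 1  t=0,i=0
  ..... -> .   bit 0 = 0  t=0,i=19
  bits 11011111100110110001011111111110 = 3751483390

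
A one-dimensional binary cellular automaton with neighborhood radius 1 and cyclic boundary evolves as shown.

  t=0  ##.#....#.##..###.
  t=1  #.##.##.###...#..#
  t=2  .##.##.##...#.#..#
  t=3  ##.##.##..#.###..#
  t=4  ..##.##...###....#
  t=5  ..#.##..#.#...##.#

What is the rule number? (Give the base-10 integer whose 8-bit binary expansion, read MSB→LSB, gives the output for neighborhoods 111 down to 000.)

45

  [7] ### => .  t=0,i=15
  [6] ##. => .  t=0,i=1
  [5] #.# => #  t=0,i=2
  [4] #.. => .  t=0,i=4
  [3] .## => #  t=0,i=0
  [2] .#. => #  t=0,i=3
  [1] ..# => .  t=0,i=7
  [0] ... => #  t=0,i=5
  bits 00101101 = 45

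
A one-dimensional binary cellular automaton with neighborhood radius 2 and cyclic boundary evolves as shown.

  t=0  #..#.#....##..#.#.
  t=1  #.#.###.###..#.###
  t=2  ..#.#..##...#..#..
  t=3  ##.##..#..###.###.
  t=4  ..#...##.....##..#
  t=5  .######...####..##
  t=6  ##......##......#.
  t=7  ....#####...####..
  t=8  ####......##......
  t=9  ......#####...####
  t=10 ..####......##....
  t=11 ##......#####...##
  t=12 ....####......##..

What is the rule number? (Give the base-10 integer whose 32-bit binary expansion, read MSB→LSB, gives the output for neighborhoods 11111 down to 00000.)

  #####|.  b31=0 t=5,i=3
  ####.|.  b30=0 t=1,i=17
  ###.#|.  b29=0 t=1,i=0
  ###..|.  b28=0 t=1,i=10
  ##.##|#  b27=1 t=1,i=7
  ##.#.|.  b26=0 t=1,i=1
  ##..#|.  b25=0 t=0,i=12
  ##...|.  b24=0 t=2,i=9
  #.###|#  b23=1 t=1,i=4
  #.##.|.  b22=0 t=3,i=0
  #.#.#|#  b21=1 t=0,i=16
  #.#..|#  b20=1 t=0,i=0
  #..##|.  b19=0 t=2,i=6
  #..#.|#  b18=1 t=0,i=2
  #...#|#  b17=1 t=2,i=10
  #....|.  b16=0 t=0,i=7
  .####|.  b15=0 t=1,i=16
  .###.|.  b14=0 t=1,i=5
  .##.#|.  b13=0 t=3,i=1
  .##..|.  b12=0 t=0,i=11
  .#.##|.  b11=0 t=1,i=3
  .#.#.|#  b10=1 t=0,i=4
  .#..#|.  b9=0 t=0,i=1
  .#...|#  b8=1 t=0,i=6
  ..###|.  b7=0 t=3,i=10
  ..##.|#  b6=1 t=0,i=10
  ..#.#|.  b5=0 t=0,i=3
  ..#..|#  b4=1 t=2,i=12
  ...##|#  b3=1 t=0,i=9
  ...#.|#  b2=1 t=2,i=1
  ....#|#  b1=1 t=0,i=8
  .....|#  b0=1 t=4,i=10
  bits 00001000101101100000010101011111 = 146146655

146146655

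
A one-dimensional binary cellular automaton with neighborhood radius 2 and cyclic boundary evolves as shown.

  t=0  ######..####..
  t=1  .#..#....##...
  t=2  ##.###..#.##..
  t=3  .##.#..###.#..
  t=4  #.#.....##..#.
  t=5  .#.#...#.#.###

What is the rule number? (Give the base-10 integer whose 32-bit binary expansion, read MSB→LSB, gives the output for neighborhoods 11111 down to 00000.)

  nb #####: next=.  (t=0,i=2, bit31=0)
  nb ####.: next=#  (t=0,i=4, bit30=1)
  nb ###.#: next=#  (t=3,i=9, bit29=1)
  nb ###..: next=.  (t=0,i=5, bit28=0)
  nb ##.##: next=#  (t=2,i=2, bit27=1)
  nb ##.#.: next=.  (t=3,i=3, bit26=0)
  nb ##..#: next=.  (t=0,i=6, bit25=0)
  nb ##...: next=#  (t=1,i=11, bit24=1)
  nb #.###: next=.  (t=2,i=3, bit23=0)
  nb #.##.: next=.  (t=2,i=10, bit22=0)
  nb #.#.#: next=.  (t=4,i=0, bit21=0)
  nb #.#..: next=.  (t=3,i=4, bit20=0)
  nb #..##: next=.  (t=0,i=7, bit19=0)
  nb #..#.: next=#  (t=1,i=3, bit18=1)
  nb #...#: next=.  (t=3,i=13, bit17=0)
  nb #....: next=.  (t=1,i=6, bit16=0)
  nb .####: next=#  (t=0,i=1, bit15=1)
  nb .###.: next=#  (t=2,i=4, bit14=1)
  nb .##.#: next=#  (t=2,i=1, bit13=1)
  nb .##..: next=#  (t=1,i=10, bit12=1)
  nb .#.##: next=#  (t=2,i=9, bit11=1)
  nb .#.#.: next=#  (t=4,i=1, bit10=1)
  nb .#..#: next=.  (t=1,i=2, bit9=0)
  nb .#...: next=#  (t=1,i=5, bit8=1)
  nb ..###: next=.  (t=0,i=0, bit7=0)
  nb ..##.: next=.  (t=1,i=9, bit6=0)
  nb ..#.#: next=#  (t=2,i=8, bit5=1)
  nb ..#..: next=#  (t=1,i=1, bit4=1)
  nb ...##: next=#  (t=1,i=8, bit3=1)
  nb ...#.: next=#  (t=1,i=0, bit2=1)
  nb ....#: next=.  (t=1,i=7, bit1=0)
  nb .....: next=.  (t=4,i=5, bit0=0)
  bits 01101001000001001111110100111100 = 1761934652

1761934652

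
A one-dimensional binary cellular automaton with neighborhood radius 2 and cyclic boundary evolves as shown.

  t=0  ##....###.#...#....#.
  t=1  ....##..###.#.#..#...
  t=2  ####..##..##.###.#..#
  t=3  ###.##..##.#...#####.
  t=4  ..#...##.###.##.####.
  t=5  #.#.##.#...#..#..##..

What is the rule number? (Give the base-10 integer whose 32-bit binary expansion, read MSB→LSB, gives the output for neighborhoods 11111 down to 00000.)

  nb #####: next=#  (t=2,i=1, bit31=1)
  nb ####.: next=#  (t=2,i=2, bit30=1)
  nb ###.#: next=#  (t=0,i=8, bit29=1)
  nb ###..: next=.  (t=2,i=3, bit28=0)
  nb ##.##: next=.  (t=2,i=12, bit27=0)
  nb ##.#.: next=#  (t=0,i=9, bit26=1)
  nb ##..#: next=#  (t=1,i=6, bit25=1)
  nb ##...: next=.  (t=0,i=2, bit24=0)
  nb #.###: next=.  (t=2,i=13, bit23=0)
  nb #.##.: next=.  (t=0,i=0, bit22=0)
  nb #.#.#: next=.  (t=1,i=12, bit21=0)
  nb #.#..: next=#  (t=0,i=10, bit20=1)
  nb #..##: next=#  (t=1,i=7, bit19=1)
  nb #..#.: next=.  (t=1,i=16, bit18=0)
  nb #...#: next=#  (t=0,i=12, bit17=1)
  nb #....: next=.  (t=0,i=3, bit16=0)
  nb .####: next=#  (t=2,i=0, bit15=1)
  nb .###.: next=.  (t=0,i=7, bit14=0)
  nb .##.#: next=#  (t=2,i=11, bit13=1)
  nb .##..: next=.  (t=0,i=1, bit12=0)
  nb .#.##: next=.  (t=0,i=20, bit11=0)
  nb .#.#.: next=#  (t=1,i=13, bit10=1)
  nb .#..#: next=#  (t=1,i=15, bit9=1)
  nb .#...: next=.  (t=0,i=11, bit8=0)
  nb ..###: next=.  (t=0,i=6, bit7=0)
  nb ..##.: next=.  (t=1,i=4, bit6=0)
  nb ..#.#: next=.  (t=0,i=19, bit5=0)
  nb ..#..: next=#  (t=0,i=14, bit4=1)
  nb ...##: next=#  (t=0,i=5, bit3=1)
  nb ...#.: next=.  (t=0,i=13, bit2=0)
  nb ....#: next=#  (t=0,i=4, bit1=1)
  nb .....: next=#  (t=1,i=0, bit0=1)
  bits 11100110000110101010011000011011 = 3860506139

3860506139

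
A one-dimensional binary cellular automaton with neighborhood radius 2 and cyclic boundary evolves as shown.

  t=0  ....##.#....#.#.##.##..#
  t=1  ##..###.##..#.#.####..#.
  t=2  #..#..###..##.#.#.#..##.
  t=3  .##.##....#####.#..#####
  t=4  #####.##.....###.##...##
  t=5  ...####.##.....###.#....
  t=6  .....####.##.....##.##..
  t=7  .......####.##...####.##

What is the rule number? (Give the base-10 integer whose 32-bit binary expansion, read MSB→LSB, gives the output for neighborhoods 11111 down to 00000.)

  [31] ##### => .  t=3,i=12
  [30] ####. => #  t=1,i=18
  [29] ###.# => #  t=1,i=6
  [28] ###.. => .  t=1,i=19
  [27] ##.## => #  t=0,i=18
  [26] ##.#. => #  t=0,i=6
  [25] ##..# => .  t=0,i=21
  [24] ##... => #  t=3,i=6
  [23] #.### => #  t=1,i=16
  [22] #.##. => #  t=0,i=16
  [21] #.#.# => #  t=0,i=14
  [20] #.#.. => .  t=0,i=7
  [19] #..## => #  t=1,i=3
  [18] #..#. => #  t=0,i=22
  [17] #...# => .  t=4,i=20
  [16] #.... => #  t=0,i=1
  [15] .#### => .  t=1,i=17
  [14] .###. => .  t=1,i=5
  [13] .##.# => #  t=0,i=5
  [12] .##.. => .  t=0,i=20
  [11] .#.## => .  t=0,i=15
  [10] .#.#. => .  t=0,i=13
  [9] .#..# => #  t=2,i=1
  [8] .#... => #  t=0,i=0
  [7] ..### => .  t=1,i=4
  [6] ..##. => #  t=0,i=4
  [5] ..#.# => #  t=0,i=12
  [4] ..#.. => .  t=0,i=23
  [3] ...## => .  t=0,i=3
  [2] ...#. => .  t=0,i=11
  [1] ....# => .  t=0,i=2
  [0] ..... => .  t=4,i=10
  bits 01101101111011010010001101100000 = 1844257632

1844257632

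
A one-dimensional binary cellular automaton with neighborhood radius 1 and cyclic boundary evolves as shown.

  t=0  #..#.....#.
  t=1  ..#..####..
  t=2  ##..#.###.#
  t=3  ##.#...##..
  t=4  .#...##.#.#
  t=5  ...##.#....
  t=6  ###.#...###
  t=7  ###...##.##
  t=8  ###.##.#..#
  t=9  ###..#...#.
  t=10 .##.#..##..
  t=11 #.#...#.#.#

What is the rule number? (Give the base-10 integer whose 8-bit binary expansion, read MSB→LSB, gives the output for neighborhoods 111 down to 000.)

  nb ###: next=#  (t=1,i=6, bit7=1)
  nb ##.: next=#  (t=1,i=8, bit6=1)
  nb #.#: next=.  (t=0,i=10, bit5=0)
  nb #..: next=.  (t=0,i=1, bit4=0)
  nb .##: next=.  (t=1,i=5, bit3=0)
  nb .#.: next=.  (t=0,i=0, bit2=0)
  nb ..#: next=#  (t=0,i=2, bit1=1)
  nb ...: next=#  (t=0,i=5, bit0=1)
  bits 11000011 = 195

195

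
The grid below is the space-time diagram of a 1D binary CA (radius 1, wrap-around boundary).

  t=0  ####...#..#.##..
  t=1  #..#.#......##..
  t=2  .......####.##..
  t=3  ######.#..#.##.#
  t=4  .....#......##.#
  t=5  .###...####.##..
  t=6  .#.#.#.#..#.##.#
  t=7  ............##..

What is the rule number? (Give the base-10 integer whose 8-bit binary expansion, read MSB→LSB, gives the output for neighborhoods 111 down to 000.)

73

  nb ###: next=.  (t=0,i=1, bit7=0)
  nb ##.: next=#  (t=0,i=3, bit6=1)
  nb #.#: next=.  (t=0,i=11, bit5=0)
  nb #..: next=.  (t=0,i=4, bit4=0)
  nb .##: next=#  (t=0,i=0, bit3=1)
  nb .#.: next=.  (t=0,i=7, bit2=0)
  nb ..#: next=.  (t=0,i=6, bit1=0)
  nb ...: next=#  (t=0,i=5, bit0=1)
  bits 01001001 = 73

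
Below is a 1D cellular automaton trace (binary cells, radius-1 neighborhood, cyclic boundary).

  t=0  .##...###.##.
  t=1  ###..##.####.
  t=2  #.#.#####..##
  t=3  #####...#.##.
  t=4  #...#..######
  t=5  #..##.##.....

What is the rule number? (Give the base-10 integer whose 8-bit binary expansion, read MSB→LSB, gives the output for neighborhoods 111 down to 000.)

110

  [7] ### => .  t=0,i=7
  [6] ##. => #  t=0,i=2
  [5] #.# => #  t=0,i=9
  [4] #.. => .  t=0,i=3
  [3] .## => #  t=0,i=1
  [2] .#. => #  t=2,i=2
  [1] ..# => #  t=0,i=0
  [0] ... => .  t=0,i=4
  bits 01101110 = 110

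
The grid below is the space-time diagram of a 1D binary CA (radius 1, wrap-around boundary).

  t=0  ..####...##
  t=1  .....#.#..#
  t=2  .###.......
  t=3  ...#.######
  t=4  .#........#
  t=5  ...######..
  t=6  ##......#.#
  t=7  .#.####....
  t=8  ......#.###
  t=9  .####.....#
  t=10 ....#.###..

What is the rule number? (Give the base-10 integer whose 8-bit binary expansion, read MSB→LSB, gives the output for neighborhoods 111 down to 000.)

65

  ###|.  b7=0 t=0,i=3
  ##.|#  b6=1 t=0,i=5
  #.#|.  b5=0 t=1,i=6
  #..|.  b4=0 t=0,i=0
  .##|.  b3=0 t=0,i=2
  .#.|.  b2=0 t=1,i=5
  ..#|.  b1=0 t=0,i=1
  ...|#  b0=1 t=0,i=7
  bits 01000001 = 65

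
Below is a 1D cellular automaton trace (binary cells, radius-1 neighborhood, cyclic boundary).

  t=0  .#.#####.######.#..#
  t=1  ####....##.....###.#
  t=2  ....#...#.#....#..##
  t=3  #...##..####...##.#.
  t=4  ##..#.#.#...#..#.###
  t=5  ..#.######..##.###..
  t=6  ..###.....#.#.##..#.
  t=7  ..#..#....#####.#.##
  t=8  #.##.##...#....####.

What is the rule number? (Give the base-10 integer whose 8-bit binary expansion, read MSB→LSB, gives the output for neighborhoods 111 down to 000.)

  ###|.  b7=0 t=0,i=4
  ##.|.  b6=0 t=0,i=7
  #.#|#  b5=1 t=0,i=0
  #..|#  b4=1 t=0,i=17
  .##|#  b3=1 t=0,i=3
  .#.|#  b2=1 t=0,i=1
  ..#|.  b1=0 t=0,i=18
  ...|.  b0=0 t=1,i=5
  bits 00111100 = 60

60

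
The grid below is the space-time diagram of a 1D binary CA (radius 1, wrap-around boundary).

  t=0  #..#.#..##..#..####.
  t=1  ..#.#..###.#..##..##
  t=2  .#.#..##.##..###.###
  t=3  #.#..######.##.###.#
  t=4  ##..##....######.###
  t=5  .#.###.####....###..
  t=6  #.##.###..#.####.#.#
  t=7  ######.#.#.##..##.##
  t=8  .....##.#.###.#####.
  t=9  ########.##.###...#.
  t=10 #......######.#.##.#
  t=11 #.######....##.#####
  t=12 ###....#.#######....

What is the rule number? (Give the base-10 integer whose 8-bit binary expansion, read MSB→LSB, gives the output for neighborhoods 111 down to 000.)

107

  ### -> .   bit 7 = 0  t=0,i=16
  ##. -> #   bit 6 = 1  t=0,i=9
  #.# -> #   bit 5 = 1  t=0,i=4
  #.. -> .   bit 4 = 0  t=0,i=1
  .## -> #   bit 3 = 1  t=0,i=8
  .#. -> .   bit 2 = 0  t=0,i=0
  ..# -> #   bit 1 = 1  t=0,i=2
  ... -> #   bit 0 = 1  t=4,i=7
  bits 01101011 = 107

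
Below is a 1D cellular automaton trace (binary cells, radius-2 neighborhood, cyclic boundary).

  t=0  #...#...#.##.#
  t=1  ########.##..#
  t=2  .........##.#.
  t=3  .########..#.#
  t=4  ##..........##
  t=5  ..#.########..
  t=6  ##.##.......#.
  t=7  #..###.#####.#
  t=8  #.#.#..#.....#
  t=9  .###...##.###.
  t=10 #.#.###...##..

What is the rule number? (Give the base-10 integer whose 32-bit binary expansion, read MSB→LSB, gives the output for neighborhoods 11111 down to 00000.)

  [31] ##### => .  t=1,i=1
  [30] ####. => .  t=1,i=6
  [29] ###.# => .  t=1,i=7
  [28] ###.. => .  t=3,i=8
  [27] ##.## => .  t=0,i=12
  [26] ##.#. => #  t=2,i=11
  [25] ##..# => .  t=1,i=11
  [24] ##... => #  t=0,i=1
  [23] #.### => #  t=3,i=1
  [22] #.##. => #  t=0,i=10
  [21] #.#.# => #  t=3,i=13
  [20] #.#.. => .  t=2,i=12
  [19] #..## => #  t=1,i=12
  [18] #..#. => .  t=3,i=10
  [17] #...# => #  t=0,i=2
  [16] #.... => .  t=2,i=0
  [15] .#### => .  t=1,i=0
  [14] .###. => #  t=7,i=4
  [13] .##.# => .  t=0,i=11
  [12] .##.. => #  t=0,i=0
  [11] .#.## => #  t=0,i=9
  [10] .#.#. => #  t=3,i=12
  [9] .#..# => .  t=8,i=5
  [8] .#... => #  t=0,i=5
  [7] ..### => .  t=1,i=13
  [6] ..##. => .  t=2,i=9
  [5] ..#.# => .  t=0,i=8
  [4] ..#.. => #  t=0,i=4
  [3] ...## => #  t=2,i=8
  [2] ...#. => #  t=0,i=3
  [1] ....# => #  t=2,i=7
  [0] ..... => #  t=2,i=1
  bits 00000101111010100101110100011111 = 99245343

99245343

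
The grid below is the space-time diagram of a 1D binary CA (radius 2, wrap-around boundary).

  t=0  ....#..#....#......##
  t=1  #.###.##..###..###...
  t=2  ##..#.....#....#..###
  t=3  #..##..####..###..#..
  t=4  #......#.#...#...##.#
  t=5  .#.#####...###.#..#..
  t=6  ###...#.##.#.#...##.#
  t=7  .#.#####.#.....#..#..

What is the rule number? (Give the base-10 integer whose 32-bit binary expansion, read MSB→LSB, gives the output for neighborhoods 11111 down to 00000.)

1627793591

  [31] ##### => .  t=2,i=20
  [30] ####. => #  t=2,i=0
  [29] ###.# => #  t=1,i=4
  [28] ###.. => .  t=1,i=12
  [27] ##.## => .  t=1,i=5
  [26] ##.#. => .  t=5,i=14
  [25] ##..# => .  t=1,i=8
  [24] ##... => #  t=0,i=0
  [23] #.### => .  t=1,i=2
  [22] #.##. => .  t=1,i=6
  [21] #.#.# => .  t=6,i=11
  [20] #.#.. => .  t=4,i=9
  [19] #..## => .  t=1,i=9
  [18] #..#. => #  t=0,i=6
  [17] #...# => #  t=1,i=19
  [16] #.... => .  t=0,i=1
  [15] .#### => .  t=2,i=19
  [14] .###. => .  t=1,i=3
  [13] .##.# => #  t=4,i=18
  [12] .##.. => .  t=0,i=20
  [11] .#.## => #  t=1,i=1
  [10] .#.#. => .  t=4,i=8
  [9] .#..# => .  t=0,i=5
  [8] .#... => .  t=0,i=8
  [7] ..### => #  t=1,i=10
  [6] ..##. => .  t=0,i=19
  [5] ..#.# => #  t=1,i=0
  [4] ..#.. => #  t=0,i=4
  [3] ...## => .  t=0,i=18
  [2] ...#. => #  t=0,i=3
  [1] ....# => #  t=0,i=2
  [0] ..... => #  t=0,i=15
  bits 01100001000001100010100010110111 = 1627793591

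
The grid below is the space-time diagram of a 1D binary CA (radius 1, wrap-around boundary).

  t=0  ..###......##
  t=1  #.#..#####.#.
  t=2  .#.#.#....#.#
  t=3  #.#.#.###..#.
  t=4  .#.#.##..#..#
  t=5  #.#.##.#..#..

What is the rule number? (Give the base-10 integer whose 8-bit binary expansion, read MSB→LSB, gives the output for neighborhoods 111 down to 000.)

  ###|.  b7=0 t=0,i=3
  ##.|.  b6=0 t=0,i=4
  #.#|#  b5=1 t=1,i=1
  #..|#  b4=1 t=0,i=0
  .##|#  b3=1 t=0,i=2
  .#.|.  b2=0 t=1,i=0
  ..#|.  b1=0 t=0,i=1
  ...|#  b0=1 t=0,i=6
  bits 00111001 = 57

57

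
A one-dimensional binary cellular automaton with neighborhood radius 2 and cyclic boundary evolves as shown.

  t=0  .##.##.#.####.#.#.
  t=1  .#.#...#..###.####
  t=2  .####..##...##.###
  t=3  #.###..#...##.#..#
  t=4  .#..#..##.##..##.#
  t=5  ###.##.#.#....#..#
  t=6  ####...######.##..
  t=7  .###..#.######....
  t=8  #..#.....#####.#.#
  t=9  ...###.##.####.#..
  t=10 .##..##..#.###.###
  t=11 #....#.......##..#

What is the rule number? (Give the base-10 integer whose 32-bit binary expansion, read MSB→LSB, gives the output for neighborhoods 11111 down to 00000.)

  [31] ##### => #  t=6,i=9
  [30] ####. => #  t=0,i=11
  [29] ###.# => #  t=0,i=12
  [28] ###.. => #  t=2,i=4
  [27] ##.## => #  t=0,i=3
  [26] ##.#. => .  t=0,i=6
  [25] ##..# => .  t=2,i=5
  [24] ##... => .  t=2,i=9
  [23] #.### => .  t=0,i=9
  [22] #.##. => .  t=0,i=4
  [21] #.#.# => #  t=0,i=7
  [20] #.#.. => #  t=0,i=16
  [19] #..## => .  t=0,i=0
  [18] #..#. => .  t=3,i=6
  [17] #...# => .  t=1,i=5
  [16] #.... => #  t=5,i=11
  [15] .#### => #  t=0,i=10
  [14] .###. => .  t=1,i=11
  [13] .##.# => .  t=0,i=2
  [12] .##.. => .  t=2,i=8
  [11] .#.## => .  t=0,i=8
  [10] .#.#. => #  t=0,i=15
  [9] .#..# => #  t=0,i=17
  [8] .#... => #  t=1,i=4
  [7] ..### => .  t=1,i=10
  [6] ..##. => #  t=0,i=1
  [5] ..#.# => .  t=7,i=6
  [4] ..#.. => #  t=1,i=7
  [3] ...## => #  t=2,i=11
  [2] ...#. => .  t=1,i=6
  [1] ....# => #  t=5,i=12
  [0] ..... => .  t=7,i=16
  bits 11111000001100011000011101011010 = 4163995482

4163995482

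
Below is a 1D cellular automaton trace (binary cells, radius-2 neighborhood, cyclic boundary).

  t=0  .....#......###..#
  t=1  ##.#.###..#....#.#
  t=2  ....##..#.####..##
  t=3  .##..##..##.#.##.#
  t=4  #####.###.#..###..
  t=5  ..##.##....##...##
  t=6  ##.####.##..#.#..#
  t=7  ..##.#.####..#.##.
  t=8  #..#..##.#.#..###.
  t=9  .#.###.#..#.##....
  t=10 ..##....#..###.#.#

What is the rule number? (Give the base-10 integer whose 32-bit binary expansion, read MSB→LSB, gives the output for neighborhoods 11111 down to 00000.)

3402317586

  [31] ##### => #  t=4,i=2
  [30] ####. => #  t=2,i=12
  [29] ###.# => .  t=1,i=1
  [28] ###.. => .  t=0,i=14
  [27] ##.## => #  t=4,i=5
  [26] ##.#. => .  t=1,i=2
  [25] ##..# => #  t=0,i=15
  [24] ##... => .  t=2,i=0
  [23] #.### => #  t=1,i=5
  [22] #.##. => #  t=3,i=1
  [21] #.#.# => .  t=1,i=3
  [20] #.#.. => .  t=4,i=10
  [19] #..## => #  t=2,i=15
  [18] #..#. => .  t=0,i=16
  [17] #...# => #  t=5,i=14
  [16] #.... => #  t=0,i=1
  [15] .#### => .  t=2,i=11
  [14] .###. => .  t=0,i=13
  [13] .##.# => #  t=3,i=10
  [12] .##.. => #  t=2,i=5
  [11] .#.## => #  t=1,i=4
  [10] .#.#. => #  t=6,i=13
  [9] .#..# => #  t=4,i=11
  [8] .#... => #  t=0,i=0
  [7] ..### => .  t=0,i=12
  [6] ..##. => .  t=2,i=4
  [5] ..#.# => .  t=1,i=15
  [4] ..#.. => #  t=0,i=5
  [3] ...## => .  t=0,i=11
  [2] ...#. => .  t=0,i=4
  [1] ....# => #  t=0,i=3
  [0] ..... => .  t=0,i=2
  bits 11001010110010110011111100010010 = 3402317586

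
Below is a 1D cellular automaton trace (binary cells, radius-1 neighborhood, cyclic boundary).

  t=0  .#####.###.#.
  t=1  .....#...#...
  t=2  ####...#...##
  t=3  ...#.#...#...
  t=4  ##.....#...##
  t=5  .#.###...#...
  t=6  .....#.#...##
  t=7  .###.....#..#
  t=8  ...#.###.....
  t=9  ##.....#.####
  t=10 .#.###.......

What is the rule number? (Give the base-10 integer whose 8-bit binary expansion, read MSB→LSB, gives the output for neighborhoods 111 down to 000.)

  ###|.  b7=0 t=0,i=2
  ##.|#  b6=1 t=0,i=5
  #.#|.  b5=0 t=0,i=6
  #..|.  b4=0 t=0,i=12
  .##|.  b3=0 t=0,i=1
  .#.|.  b2=0 t=0,i=11
  ..#|.  b1=0 t=0,i=0
  ...|#  b0=1 t=1,i=0
  bits 01000001 = 65

65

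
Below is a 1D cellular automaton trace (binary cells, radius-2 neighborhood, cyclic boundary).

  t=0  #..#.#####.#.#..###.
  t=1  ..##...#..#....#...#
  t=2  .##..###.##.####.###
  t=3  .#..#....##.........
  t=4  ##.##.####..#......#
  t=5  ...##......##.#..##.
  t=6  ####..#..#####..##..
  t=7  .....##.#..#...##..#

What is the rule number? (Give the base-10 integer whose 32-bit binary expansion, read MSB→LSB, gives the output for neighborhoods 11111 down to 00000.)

2219778174

  ##### -> #   bit 31 = 1  t=0,i=7
  ####. -> .   bit 30 = 0  t=0,i=8
  ###.# -> .   bit 29 = 0  t=0,i=9
  ###.. -> .   bit 28 = 0  t=4,i=9
  ##.## -> .   bit 27 = 0  t=2,i=0
  ##.#. -> #   bit 26 = 1  t=0,i=10
  ##..# -> .   bit 25 = 0  t=2,i=3
  ##... -> .   bit 24 = 0  t=1,i=4
  #.### -> .   bit 23 = 0  t=0,i=5
  #.##. -> #   bit 22 = 1  t=2,i=1
  #.#.# -> .   bit 21 = 0  t=0,i=11
  #.#.. -> .   bit 20 = 0  t=0,i=0
  #..## -> #   bit 19 = 1  t=0,i=15
  #..#. -> #   bit 18 = 1  t=0,i=2
  #...# -> #   bit 17 = 1  t=1,i=5
  #.... -> #   bit 16 = 1  t=1,i=12
  .#### -> .   bit 15 = 0  t=0,i=6
  .###. -> .   bit 14 = 0  t=0,i=17
  .##.# -> #   bit 13 = 1  t=2,i=10
  .##.. -> .   bit 12 = 0  t=1,i=3
  .#.## -> .   bit 11 = 0  t=0,i=4
  .#.#. -> .   bit 10 = 0  t=0,i=12
  .#..# -> .   bit 9 = 0  t=0,i=1
  .#... -> .   bit 8 = 0  t=1,i=11
  ..### -> .   bit 7 = 0  t=0,i=16
  ..##. -> #   bit 6 = 1  t=1,i=2
  ..#.# -> #   bit 5 = 1  t=0,i=3
  ..#.. -> #   bit 4 = 1  t=1,i=7
  ...## -> #   bit 3 = 1  t=3,i=8
  ...#. -> #   bit 2 = 1  t=1,i=6
  ....# -> #   bit 1 = 1  t=1,i=13
  ..... -> .   bit 0 = 0  t=3,i=13
  bits 10000100010011110010000001111110 = 2219778174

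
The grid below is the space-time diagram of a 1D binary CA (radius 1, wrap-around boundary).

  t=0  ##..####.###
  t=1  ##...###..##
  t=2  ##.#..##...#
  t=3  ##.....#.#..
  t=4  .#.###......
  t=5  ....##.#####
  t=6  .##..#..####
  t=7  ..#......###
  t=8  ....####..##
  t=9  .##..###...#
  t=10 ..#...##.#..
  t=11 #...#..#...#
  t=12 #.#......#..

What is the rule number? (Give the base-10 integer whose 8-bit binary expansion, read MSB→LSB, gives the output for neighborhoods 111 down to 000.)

  ### -> #   bit 7 = 1  t=0,i=0
  ##. -> #   bit 6 = 1  t=0,i=1
  #.# -> .   bit 5 = 0  t=0,i=8
  #.. -> .   bit 4 = 0  t=0,i=2
  .## -> .   bit 3 = 0  t=0,i=4
  .#. -> .   bit 2 = 0  t=2,i=3
  ..# -> .   bit 1 = 0  t=0,i=3
  ... -> #   bit 0 = 1  t=1,i=3
  bits 11000001 = 193

193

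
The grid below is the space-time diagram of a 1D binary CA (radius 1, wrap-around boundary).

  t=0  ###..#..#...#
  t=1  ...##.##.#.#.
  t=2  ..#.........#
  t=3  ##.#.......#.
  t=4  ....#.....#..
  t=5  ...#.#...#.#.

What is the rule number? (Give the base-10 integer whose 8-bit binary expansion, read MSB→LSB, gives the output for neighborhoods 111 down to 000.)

18

  ###|.  b7=0 t=0,i=0
  ##.|.  b6=0 t=0,i=2
  #.#|.  b5=0 t=1,i=5
  #..|#  b4=1 t=0,i=3
  .##|.  b3=0 t=0,i=12
  .#.|.  b2=0 t=0,i=5
  ..#|#  b1=1 t=0,i=4
  ...|.  b0=0 t=0,i=10
  bits 00010010 = 18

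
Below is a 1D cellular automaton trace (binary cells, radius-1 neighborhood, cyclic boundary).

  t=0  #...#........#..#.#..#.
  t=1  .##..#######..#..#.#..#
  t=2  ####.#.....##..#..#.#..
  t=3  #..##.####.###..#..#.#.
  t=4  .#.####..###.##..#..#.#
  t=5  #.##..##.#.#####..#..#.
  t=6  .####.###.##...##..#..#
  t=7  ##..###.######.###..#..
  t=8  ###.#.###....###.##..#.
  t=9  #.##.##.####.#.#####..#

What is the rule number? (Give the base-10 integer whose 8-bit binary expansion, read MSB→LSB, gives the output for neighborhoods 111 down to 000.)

121

  nb ###: next=.  (t=1,i=6, bit7=0)
  nb ##.: next=#  (t=1,i=2, bit6=1)
  nb #.#: next=#  (t=0,i=17, bit5=1)
  nb #..: next=#  (t=0,i=1, bit4=1)
  nb .##: next=#  (t=1,i=1, bit3=1)
  nb .#.: next=.  (t=0,i=0, bit2=0)
  nb ..#: next=.  (t=0,i=3, bit1=0)
  nb ...: next=#  (t=0,i=2, bit0=1)
  bits 01111001 = 121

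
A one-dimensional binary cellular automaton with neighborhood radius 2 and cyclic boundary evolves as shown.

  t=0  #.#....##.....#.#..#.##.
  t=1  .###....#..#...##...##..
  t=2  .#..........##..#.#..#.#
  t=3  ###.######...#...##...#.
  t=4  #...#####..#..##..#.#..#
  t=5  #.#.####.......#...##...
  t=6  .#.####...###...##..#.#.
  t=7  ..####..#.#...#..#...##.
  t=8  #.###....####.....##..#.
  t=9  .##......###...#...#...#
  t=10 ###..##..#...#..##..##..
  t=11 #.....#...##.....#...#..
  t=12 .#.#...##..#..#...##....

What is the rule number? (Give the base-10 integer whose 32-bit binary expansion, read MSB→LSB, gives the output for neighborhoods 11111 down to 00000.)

  ##### -> #   bit 31 = 1  t=3,i=6
  ####. -> #   bit 30 = 1  t=3,i=8
  ###.# -> .   bit 29 = 0  t=3,i=2
  ###.. -> .   bit 28 = 0  t=1,i=3
  ##.## -> .   bit 27 = 0  t=3,i=3
  ##.#. -> .   bit 26 = 0  t=0,i=23
  ##..# -> .   bit 25 = 0  t=2,i=14
  ##... -> .   bit 24 = 0  t=0,i=9
  #.### -> #   bit 23 = 1  t=3,i=0
  #.##. -> #   bit 22 = 1  t=0,i=21
  #.#.# -> .   bit 21 = 0  t=0,i=0
  #.#.. -> #   bit 20 = 1  t=0,i=2
  #..## -> .   bit 19 = 0  t=4,i=13
  #..#. -> .   bit 18 = 0  t=0,i=18
  #...# -> #   bit 17 = 1  t=1,i=13
  #.... -> .   bit 16 = 0  t=0,i=4
  .#### -> #   bit 15 = 1  t=3,i=5
  .###. -> .   bit 14 = 0  t=1,i=2
  .##.# -> .   bit 13 = 0  t=0,i=22
  .##.. -> #   bit 12 = 1  t=0,i=8
  .#.## -> #   bit 11 = 1  t=0,i=20
  .#.#. -> #   bit 10 = 1  t=0,i=1
  .#..# -> .   bit 9 = 0  t=0,i=17
  .#... -> #   bit 8 = 1  t=0,i=3
  ..### -> #   bit 7 = 1  t=1,i=1
  ..##. -> .   bit 6 = 0  t=0,i=7
  ..#.# -> .   bit 5 = 0  t=0,i=14
  ..#.. -> .   bit 4 = 0  t=1,i=8
  ...## -> .   bit 3 = 0  t=0,i=6
  ...#. -> .   bit 2 = 0  t=0,i=13
  ....# -> .   bit 1 = 0  t=0,i=5
  ..... -> #   bit 0 = 1  t=0,i=11
  bits 11000000110100101001110110000001 = 3235028353

3235028353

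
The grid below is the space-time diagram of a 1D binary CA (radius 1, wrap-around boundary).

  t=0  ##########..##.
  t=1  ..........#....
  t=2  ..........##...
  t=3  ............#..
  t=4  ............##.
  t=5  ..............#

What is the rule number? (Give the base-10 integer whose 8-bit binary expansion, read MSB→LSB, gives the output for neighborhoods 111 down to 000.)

20

  ### -> .   bit 7 = 0  t=0,i=1
  ##. -> .   bit 6 = 0  t=0,i=9
  #.# -> .   bit 5 = 0  t=0,i=14
  #.. -> #   bit 4 = 1  t=0,i=10
  .## -> .   bit 3 = 0  t=0,i=0
  .#. -> #   bit 2 = 1  t=1,i=10
  ..# -> .   bit 1 = 0  t=0,i=11
  ... -> .   bit 0 = 0  t=1,i=0
  bits 00010100 = 20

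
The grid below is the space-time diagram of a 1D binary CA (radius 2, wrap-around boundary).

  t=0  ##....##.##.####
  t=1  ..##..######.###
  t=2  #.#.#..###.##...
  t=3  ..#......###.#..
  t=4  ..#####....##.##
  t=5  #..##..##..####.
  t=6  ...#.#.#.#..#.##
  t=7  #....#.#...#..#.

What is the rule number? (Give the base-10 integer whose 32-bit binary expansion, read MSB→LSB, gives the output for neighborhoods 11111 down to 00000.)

2942673233

  ##### -> #   bit 31 = 1  t=0,i=14
  ####. -> .   bit 30 = 0  t=0,i=0
  ###.# -> #   bit 29 = 1  t=1,i=11
  ###.. -> .   bit 28 = 0  t=0,i=1
  ##.## -> #   bit 27 = 1  t=0,i=8
  ##.#. -> #   bit 26 = 1  t=3,i=12
  ##..# -> #   bit 25 = 1  t=1,i=0
  ##... -> #   bit 24 = 1  t=0,i=2
  #.### -> .   bit 23 = 0  t=0,i=12
  #.##. -> #   bit 22 = 1  t=0,i=9
  #.#.# -> #   bit 21 = 1  t=2,i=2
  #.#.. -> .   bit 20 = 0  t=2,i=4
  #..## -> .   bit 19 = 0  t=1,i=1
  #..#. -> #   bit 18 = 1  t=6,i=11
  #...# -> .   bit 17 = 0  t=2,i=14
  #.... -> #   bit 16 = 1  t=0,i=3
  .#### -> #   bit 15 = 1  t=0,i=13
  .###. -> .   bit 14 = 0  t=1,i=14
  .##.# -> #   bit 13 = 1  t=0,i=7
  .##.. -> .   bit 12 = 0  t=1,i=3
  .#.## -> .   bit 11 = 0  t=6,i=13
  .#.#. -> .   bit 10 = 0  t=2,i=1
  .#..# -> .   bit 9 = 0  t=2,i=5
  .#... -> #   bit 8 = 1  t=3,i=3
  ..### -> .   bit 7 = 0  t=1,i=6
  ..##. -> #   bit 6 = 1  t=0,i=6
  ..#.# -> .   bit 5 = 0  t=2,i=0
  ..#.. -> #   bit 4 = 1  t=3,i=2
  ...## -> .   bit 3 = 0  t=0,i=5
  ...#. -> .   bit 2 = 0  t=2,i=15
  ....# -> .   bit 1 = 0  t=0,i=4
  ..... -> #   bit 0 = 1  t=3,i=5
  bits 10101111011001011010000101010001 = 2942673233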